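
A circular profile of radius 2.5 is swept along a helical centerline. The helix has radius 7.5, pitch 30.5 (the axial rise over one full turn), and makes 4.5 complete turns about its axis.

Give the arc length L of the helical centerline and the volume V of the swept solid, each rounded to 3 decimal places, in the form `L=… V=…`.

2πR = 2π·7.5 = 47.123890
per-turn = √(47.123890² + 30.5²) = √(2220.6610 + 930.25) = √3150.9110 = 56.132976
L = 4.5 × 56.132976 = 252.598392
V = π·2.5² × L = 19.634954 × 252.598392 = 4959.757825

L=252.598 V=4959.758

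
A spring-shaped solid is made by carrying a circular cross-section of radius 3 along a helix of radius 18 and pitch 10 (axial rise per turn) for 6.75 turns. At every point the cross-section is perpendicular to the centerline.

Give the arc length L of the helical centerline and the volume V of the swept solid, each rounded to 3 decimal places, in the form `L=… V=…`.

L=766.385 V=21669.036

2πR = 2π·18 = 113.097336
per-turn = √(113.097336² + 10²) = √(12791.0073 + 100) = √12891.0073 = 113.538572
L = 6.75 × 113.538572 = 766.385360
V = π·3² × L = 28.274334 × 766.385360 = 21669.035556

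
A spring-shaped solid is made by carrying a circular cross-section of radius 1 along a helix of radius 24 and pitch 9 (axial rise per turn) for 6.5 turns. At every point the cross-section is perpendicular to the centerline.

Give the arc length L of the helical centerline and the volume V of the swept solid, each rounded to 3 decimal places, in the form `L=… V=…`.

L=981.921 V=3084.796

2πR = 2π·24 = 150.796447
per-turn = √(150.796447² + 9²) = √(22739.5685 + 81) = √22820.5685 = 151.064783
L = 6.5 × 151.064783 = 981.921087
V = π·1² × L = 3.141593 × 981.921087 = 3084.796073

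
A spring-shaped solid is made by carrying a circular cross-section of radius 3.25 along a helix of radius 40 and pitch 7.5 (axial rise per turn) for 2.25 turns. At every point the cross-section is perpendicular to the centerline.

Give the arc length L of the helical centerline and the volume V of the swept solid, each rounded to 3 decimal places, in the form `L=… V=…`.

2πR = 2π·40 = 251.327412
per-turn = √(251.327412² + 7.5²) = √(63165.4682 + 56.25) = √63221.7182 = 251.439293
L = 2.25 × 251.439293 = 565.738410
V = π·3.25² × L = 33.183072 × 565.738410 = 18772.938611

L=565.738 V=18772.939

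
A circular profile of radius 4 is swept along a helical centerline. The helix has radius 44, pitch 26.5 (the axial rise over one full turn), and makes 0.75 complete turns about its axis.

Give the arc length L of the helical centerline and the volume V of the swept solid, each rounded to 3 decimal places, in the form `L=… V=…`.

2πR = 2π·44 = 276.460154
per-turn = √(276.460154² + 26.5²) = √(76430.2165 + 702.25) = √77132.4665 = 277.727324
L = 0.75 × 277.727324 = 208.295493
V = π·4² × L = 50.265482 × 208.295493 = 10470.073448

L=208.295 V=10470.073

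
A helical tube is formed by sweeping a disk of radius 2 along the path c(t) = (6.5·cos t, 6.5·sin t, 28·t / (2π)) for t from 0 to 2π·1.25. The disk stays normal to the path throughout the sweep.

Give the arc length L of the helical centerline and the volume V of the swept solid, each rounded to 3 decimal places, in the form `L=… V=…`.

L=61.897 V=777.816

2πR = 2π·6.5 = 40.840704
per-turn = √(40.840704² + 28²) = √(1667.9631 + 784) = √2451.9631 = 49.517301
L = 1.25 × 49.517301 = 61.896627
V = π·2² × L = 12.566371 × 61.896627 = 777.815952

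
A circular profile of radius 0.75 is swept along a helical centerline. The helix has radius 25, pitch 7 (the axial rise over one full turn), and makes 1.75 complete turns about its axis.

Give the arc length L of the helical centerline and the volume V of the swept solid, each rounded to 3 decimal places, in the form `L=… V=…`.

L=275.162 V=486.252

2πR = 2π·25 = 157.079633
per-turn = √(157.079633² + 7²) = √(24674.0110 + 49) = √24723.0110 = 157.235527
L = 1.75 × 157.235527 = 275.162173
V = π·0.75² × L = 1.767146 × 275.162173 = 486.251696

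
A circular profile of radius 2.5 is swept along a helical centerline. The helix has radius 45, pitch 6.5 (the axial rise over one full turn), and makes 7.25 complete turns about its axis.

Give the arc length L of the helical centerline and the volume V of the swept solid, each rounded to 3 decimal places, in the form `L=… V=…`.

L=2050.431 V=40260.115

2πR = 2π·45 = 282.743339
per-turn = √(282.743339² + 6.5²) = √(79943.7956 + 42.25) = √79986.0456 = 282.818043
L = 7.25 × 282.818043 = 2050.430814
V = π·2.5² × L = 19.634954 × 2050.430814 = 40260.114894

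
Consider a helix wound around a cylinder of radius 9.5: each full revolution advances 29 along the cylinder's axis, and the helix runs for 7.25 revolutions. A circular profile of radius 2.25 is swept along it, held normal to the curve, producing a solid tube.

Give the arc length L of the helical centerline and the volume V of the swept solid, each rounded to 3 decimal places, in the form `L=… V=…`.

2πR = 2π·9.5 = 59.690260
per-turn = √(59.690260² + 29²) = √(3562.9272 + 841) = √4403.9272 = 66.362092
L = 7.25 × 66.362092 = 481.125163
V = π·2.25² × L = 15.904313 × 481.125163 = 7651.965099

L=481.125 V=7651.965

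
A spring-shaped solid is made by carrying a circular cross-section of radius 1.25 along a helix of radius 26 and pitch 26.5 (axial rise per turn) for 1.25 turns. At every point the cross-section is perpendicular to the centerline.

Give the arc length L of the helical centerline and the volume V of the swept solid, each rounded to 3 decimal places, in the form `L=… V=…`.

2πR = 2π·26 = 163.362818
per-turn = √(163.362818² + 26.5²) = √(26687.4103 + 702.25) = √27389.6603 = 165.498218
L = 1.25 × 165.498218 = 206.872773
V = π·1.25² × L = 4.908739 × 206.872773 = 1015.484350

L=206.873 V=1015.484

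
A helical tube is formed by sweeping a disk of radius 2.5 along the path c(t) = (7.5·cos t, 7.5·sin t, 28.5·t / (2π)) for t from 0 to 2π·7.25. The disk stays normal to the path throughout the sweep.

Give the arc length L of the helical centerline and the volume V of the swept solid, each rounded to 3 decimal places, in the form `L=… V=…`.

L=399.271 V=7839.669

2πR = 2π·7.5 = 47.123890
per-turn = √(47.123890² + 28.5²) = √(2220.6610 + 812.25) = √3032.9110 = 55.071871
L = 7.25 × 55.071871 = 399.271066
V = π·2.5² × L = 19.634954 × 399.271066 = 7839.669043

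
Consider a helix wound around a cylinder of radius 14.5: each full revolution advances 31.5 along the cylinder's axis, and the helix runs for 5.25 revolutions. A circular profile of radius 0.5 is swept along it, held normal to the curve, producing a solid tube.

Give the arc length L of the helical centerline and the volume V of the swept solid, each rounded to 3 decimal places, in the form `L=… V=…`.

L=506.090 V=397.482

2πR = 2π·14.5 = 91.106187
per-turn = √(91.106187² + 31.5²) = √(8300.3373 + 992.25) = √9292.5873 = 96.398067
L = 5.25 × 96.398067 = 506.089851
V = π·0.5² × L = 0.785398 × 506.089851 = 397.482040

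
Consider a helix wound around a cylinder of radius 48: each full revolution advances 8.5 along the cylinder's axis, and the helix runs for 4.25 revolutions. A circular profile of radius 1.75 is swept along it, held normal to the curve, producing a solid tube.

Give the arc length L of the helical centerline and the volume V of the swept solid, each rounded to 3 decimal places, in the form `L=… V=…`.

2πR = 2π·48 = 301.592895
per-turn = √(301.592895² + 8.5²) = √(90958.2742 + 72.25) = √91030.5242 = 301.712652
L = 4.25 × 301.712652 = 1282.278769
V = π·1.75² × L = 9.621128 × 1282.278769 = 12336.967534

L=1282.279 V=12336.968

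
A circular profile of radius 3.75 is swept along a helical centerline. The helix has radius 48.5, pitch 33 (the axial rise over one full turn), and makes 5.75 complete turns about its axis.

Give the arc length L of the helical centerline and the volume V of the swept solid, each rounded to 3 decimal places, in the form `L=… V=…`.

L=1762.467 V=77863.427

2πR = 2π·48.5 = 304.734487
per-turn = √(304.734487² + 33²) = √(92863.1078 + 1089) = √93952.1078 = 306.516081
L = 5.75 × 306.516081 = 1762.467465
V = π·3.75² × L = 44.178647 × 1762.467465 = 77863.427432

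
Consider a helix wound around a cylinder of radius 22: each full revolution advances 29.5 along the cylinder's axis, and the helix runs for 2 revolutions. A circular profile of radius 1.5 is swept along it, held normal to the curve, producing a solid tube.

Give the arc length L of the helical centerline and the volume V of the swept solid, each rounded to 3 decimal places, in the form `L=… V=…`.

2πR = 2π·22 = 138.230077
per-turn = √(138.230077² + 29.5²) = √(19107.5541 + 870.25) = √19977.8041 = 141.342860
L = 2 × 141.342860 = 282.685720
V = π·1.5² × L = 7.068583 × 282.685720 = 1998.187610

L=282.686 V=1998.188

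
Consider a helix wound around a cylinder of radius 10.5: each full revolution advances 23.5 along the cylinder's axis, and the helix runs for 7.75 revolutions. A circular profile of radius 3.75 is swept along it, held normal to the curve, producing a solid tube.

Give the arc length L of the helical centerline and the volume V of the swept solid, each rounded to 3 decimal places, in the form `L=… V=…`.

2πR = 2π·10.5 = 65.973446
per-turn = √(65.973446² + 23.5²) = √(4352.4955 + 552.25) = √4904.7455 = 70.033889
L = 7.75 × 70.033889 = 542.762636
V = π·3.75² × L = 44.178647 × 542.762636 = 23978.518733

L=542.763 V=23978.519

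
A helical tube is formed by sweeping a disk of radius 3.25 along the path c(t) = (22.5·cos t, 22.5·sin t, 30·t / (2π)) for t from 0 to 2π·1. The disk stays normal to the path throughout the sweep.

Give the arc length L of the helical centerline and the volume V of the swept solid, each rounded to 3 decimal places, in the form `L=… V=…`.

2πR = 2π·22.5 = 141.371669
per-turn = √(141.371669² + 30²) = √(19985.9489 + 900) = √20885.9489 = 144.519718
L = 1 × 144.519718 = 144.519718
V = π·3.25² × L = 33.183072 × 144.519718 = 4795.608269

L=144.520 V=4795.608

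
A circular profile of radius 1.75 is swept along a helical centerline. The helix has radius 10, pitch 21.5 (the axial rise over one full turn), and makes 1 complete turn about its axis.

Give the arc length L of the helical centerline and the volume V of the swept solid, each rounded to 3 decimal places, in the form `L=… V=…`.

2πR = 2π·10 = 62.831853
per-turn = √(62.831853² + 21.5²) = √(3947.8418 + 462.25) = √4410.0918 = 66.408522
L = 1 × 66.408522 = 66.408522
V = π·1.75² × L = 9.621128 × 66.408522 = 638.924855

L=66.409 V=638.925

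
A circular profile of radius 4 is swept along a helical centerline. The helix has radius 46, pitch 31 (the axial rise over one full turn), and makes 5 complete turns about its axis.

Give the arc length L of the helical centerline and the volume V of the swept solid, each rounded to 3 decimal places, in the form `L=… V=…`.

2πR = 2π·46 = 289.026524
per-turn = √(289.026524² + 31²) = √(83536.3317 + 961) = √84497.3317 = 290.684247
L = 5 × 290.684247 = 1453.421237
V = π·4² × L = 50.265482 × 1453.421237 = 73056.919676

L=1453.421 V=73056.920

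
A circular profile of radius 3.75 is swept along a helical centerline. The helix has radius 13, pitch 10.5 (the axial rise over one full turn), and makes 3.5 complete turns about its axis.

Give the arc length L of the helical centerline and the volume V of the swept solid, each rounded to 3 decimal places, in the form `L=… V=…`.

2πR = 2π·13 = 81.681409
per-turn = √(81.681409² + 10.5²) = √(6671.8526 + 110.25) = √6782.1026 = 82.353522
L = 3.5 × 82.353522 = 288.237327
V = π·3.75² × L = 44.178647 × 288.237327 = 12733.935023

L=288.237 V=12733.935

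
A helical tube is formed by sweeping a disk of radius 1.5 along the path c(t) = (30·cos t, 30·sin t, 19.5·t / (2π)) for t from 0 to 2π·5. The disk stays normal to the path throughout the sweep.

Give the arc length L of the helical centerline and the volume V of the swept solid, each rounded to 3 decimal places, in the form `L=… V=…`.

L=947.508 V=6697.537

2πR = 2π·30 = 188.495559
per-turn = √(188.495559² + 19.5²) = √(35530.5758 + 380.25) = √35910.8258 = 189.501519
L = 5 × 189.501519 = 947.507597
V = π·1.5² × L = 7.068583 × 947.507597 = 6697.536537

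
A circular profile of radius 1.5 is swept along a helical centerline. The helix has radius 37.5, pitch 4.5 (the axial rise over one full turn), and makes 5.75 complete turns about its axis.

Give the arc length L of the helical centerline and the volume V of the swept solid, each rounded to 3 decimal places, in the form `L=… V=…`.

L=1355.059 V=9578.347

2πR = 2π·37.5 = 235.619449
per-turn = √(235.619449² + 4.5²) = √(55516.5248 + 20.25) = √55536.7748 = 235.662417
L = 5.75 × 235.662417 = 1355.058897
V = π·1.5² × L = 7.068583 × 1355.058897 = 9578.346924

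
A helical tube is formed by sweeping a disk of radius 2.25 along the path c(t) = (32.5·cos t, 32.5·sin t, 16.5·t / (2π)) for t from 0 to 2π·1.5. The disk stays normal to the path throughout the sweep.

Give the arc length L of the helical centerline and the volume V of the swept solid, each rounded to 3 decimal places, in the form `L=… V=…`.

L=307.304 V=4887.452

2πR = 2π·32.5 = 204.203522
per-turn = √(204.203522² + 16.5²) = √(41699.0786 + 272.25) = √41971.3286 = 204.869052
L = 1.5 × 204.869052 = 307.303578
V = π·2.25² × L = 15.904313 × 307.303578 = 4887.452239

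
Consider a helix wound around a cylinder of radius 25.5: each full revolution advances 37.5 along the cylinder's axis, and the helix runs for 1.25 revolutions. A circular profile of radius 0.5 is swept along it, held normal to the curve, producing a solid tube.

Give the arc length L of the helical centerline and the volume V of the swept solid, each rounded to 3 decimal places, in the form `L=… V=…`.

L=205.689 V=161.548

2πR = 2π·25.5 = 160.221225
per-turn = √(160.221225² + 37.5²) = √(25670.8410 + 1406.25) = √27077.0910 = 164.551181
L = 1.25 × 164.551181 = 205.688976
V = π·0.5² × L = 0.785398 × 205.688976 = 161.547744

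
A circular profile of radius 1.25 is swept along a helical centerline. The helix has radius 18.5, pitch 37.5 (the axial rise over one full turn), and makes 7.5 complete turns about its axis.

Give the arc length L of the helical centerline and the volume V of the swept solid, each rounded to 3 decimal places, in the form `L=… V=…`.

L=916.036 V=4496.583

2πR = 2π·18.5 = 116.238928
per-turn = √(116.238928² + 37.5²) = √(13511.4884 + 1406.25) = √14917.7384 = 122.138194
L = 7.5 × 122.138194 = 916.036455
V = π·1.25² × L = 4.908739 × 916.036455 = 4496.583432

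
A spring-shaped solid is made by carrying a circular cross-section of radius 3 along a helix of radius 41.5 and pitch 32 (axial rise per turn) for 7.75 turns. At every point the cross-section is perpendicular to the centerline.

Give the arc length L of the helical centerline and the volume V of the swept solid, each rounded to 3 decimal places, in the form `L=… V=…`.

2πR = 2π·41.5 = 260.752190
per-turn = √(260.752190² + 32²) = √(67991.7047 + 1024) = √69015.7047 = 262.708402
L = 7.75 × 262.708402 = 2035.990119
V = π·3² × L = 28.274334 × 2035.990119 = 57566.264406

L=2035.990 V=57566.264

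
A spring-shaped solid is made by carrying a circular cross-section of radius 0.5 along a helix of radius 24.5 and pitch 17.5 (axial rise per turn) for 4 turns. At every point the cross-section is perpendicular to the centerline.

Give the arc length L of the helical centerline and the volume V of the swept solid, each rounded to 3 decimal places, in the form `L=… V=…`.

L=619.718 V=486.726

2πR = 2π·24.5 = 153.938040
per-turn = √(153.938040² + 17.5²) = √(23696.9202 + 306.25) = √24003.1702 = 154.929565
L = 4 × 154.929565 = 619.718261
V = π·0.5² × L = 0.785398 × 619.718261 = 486.725584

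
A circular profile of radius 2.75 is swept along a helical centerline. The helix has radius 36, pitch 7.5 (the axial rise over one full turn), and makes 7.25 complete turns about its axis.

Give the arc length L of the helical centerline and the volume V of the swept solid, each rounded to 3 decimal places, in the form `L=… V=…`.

L=1640.813 V=38982.908

2πR = 2π·36 = 226.194671
per-turn = √(226.194671² + 7.5²) = √(51164.0292 + 56.25) = √51220.2792 = 226.318977
L = 7.25 × 226.318977 = 1640.812581
V = π·2.75² × L = 23.758294 × 1640.812581 = 38982.908427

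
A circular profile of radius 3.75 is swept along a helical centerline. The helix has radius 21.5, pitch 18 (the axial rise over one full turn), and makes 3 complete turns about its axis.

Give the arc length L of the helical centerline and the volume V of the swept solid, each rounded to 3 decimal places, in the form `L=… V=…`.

L=408.847 V=18062.319

2πR = 2π·21.5 = 135.088484
per-turn = √(135.088484² + 18²) = √(18248.8985 + 324) = √18572.8985 = 136.282422
L = 3 × 136.282422 = 408.847266
V = π·3.75² × L = 44.178647 × 408.847266 = 18062.318911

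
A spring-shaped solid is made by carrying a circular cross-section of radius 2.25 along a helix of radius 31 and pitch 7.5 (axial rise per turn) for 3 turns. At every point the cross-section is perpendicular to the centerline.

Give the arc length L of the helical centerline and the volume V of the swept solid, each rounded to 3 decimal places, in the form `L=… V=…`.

2πR = 2π·31 = 194.778745
per-turn = √(194.778745² + 7.5²) = √(37938.7593 + 56.25) = √37995.0093 = 194.923086
L = 3 × 194.923086 = 584.769257
V = π·2.25² × L = 15.904313 × 584.769257 = 9300.353183

L=584.769 V=9300.353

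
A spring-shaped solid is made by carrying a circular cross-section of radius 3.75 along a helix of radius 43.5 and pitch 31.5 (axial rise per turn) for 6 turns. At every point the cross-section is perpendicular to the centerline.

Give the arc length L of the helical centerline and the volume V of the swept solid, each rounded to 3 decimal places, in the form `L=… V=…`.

2πR = 2π·43.5 = 273.318561
per-turn = √(273.318561² + 31.5²) = √(74703.0357 + 992.25) = √75695.2857 = 275.127763
L = 6 × 275.127763 = 1650.766575
V = π·3.75² × L = 44.178647 × 1650.766575 = 72928.633293

L=1650.767 V=72928.633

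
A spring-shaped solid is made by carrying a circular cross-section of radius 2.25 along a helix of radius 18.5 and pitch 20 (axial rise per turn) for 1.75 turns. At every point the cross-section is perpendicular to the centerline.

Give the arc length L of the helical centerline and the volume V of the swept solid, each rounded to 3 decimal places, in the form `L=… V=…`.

2πR = 2π·18.5 = 116.238928
per-turn = √(116.238928² + 20²) = √(13511.4884 + 400) = √13911.4884 = 117.946973
L = 1.75 × 117.946973 = 206.407203
V = π·2.25² × L = 15.904313 × 206.407203 = 3282.764717

L=206.407 V=3282.765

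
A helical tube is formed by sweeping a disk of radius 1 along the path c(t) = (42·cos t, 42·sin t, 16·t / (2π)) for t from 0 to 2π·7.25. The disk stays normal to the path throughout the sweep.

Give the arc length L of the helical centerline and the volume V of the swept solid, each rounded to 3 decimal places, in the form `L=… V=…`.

2πR = 2π·42 = 263.893783
per-turn = √(263.893783² + 16²) = √(69639.9287 + 256) = √69895.9287 = 264.378382
L = 7.25 × 264.378382 = 1916.743267
V = π·1² × L = 3.141593 × 1916.743267 = 6021.626565

L=1916.743 V=6021.627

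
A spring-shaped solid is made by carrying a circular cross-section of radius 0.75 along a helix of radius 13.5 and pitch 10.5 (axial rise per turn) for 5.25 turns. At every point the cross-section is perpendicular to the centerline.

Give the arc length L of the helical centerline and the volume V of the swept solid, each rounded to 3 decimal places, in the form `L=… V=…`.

2πR = 2π·13.5 = 84.823002
per-turn = √(84.823002² + 10.5²) = √(7194.9416 + 110.25) = √7305.1916 = 85.470414
L = 5.25 × 85.470414 = 448.719672
V = π·0.75² × L = 1.767146 × 448.719672 = 792.953113

L=448.720 V=792.953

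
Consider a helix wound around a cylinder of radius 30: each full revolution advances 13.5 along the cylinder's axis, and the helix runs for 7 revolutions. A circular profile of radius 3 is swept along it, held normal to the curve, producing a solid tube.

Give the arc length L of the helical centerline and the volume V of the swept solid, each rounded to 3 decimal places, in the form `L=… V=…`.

2πR = 2π·30 = 188.495559
per-turn = √(188.495559² + 13.5²) = √(35530.5758 + 182.25) = √35712.8258 = 188.978374
L = 7 × 188.978374 = 1322.848618
V = π·3² × L = 28.274334 × 1322.848618 = 37402.663503

L=1322.849 V=37402.664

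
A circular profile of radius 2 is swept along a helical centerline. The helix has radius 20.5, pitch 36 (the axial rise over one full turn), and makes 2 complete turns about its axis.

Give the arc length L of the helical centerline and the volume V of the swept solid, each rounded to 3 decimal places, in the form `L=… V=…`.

L=267.483 V=3361.292

2πR = 2π·20.5 = 128.805299
per-turn = √(128.805299² + 36²) = √(16590.8050 + 1296) = √17886.8050 = 133.741560
L = 2 × 133.741560 = 267.483121
V = π·2² × L = 12.566371 × 267.483121 = 3361.292031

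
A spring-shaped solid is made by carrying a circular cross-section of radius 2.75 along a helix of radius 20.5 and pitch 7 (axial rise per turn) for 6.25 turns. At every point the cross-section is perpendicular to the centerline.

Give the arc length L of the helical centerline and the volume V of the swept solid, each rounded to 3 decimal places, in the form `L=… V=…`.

2πR = 2π·20.5 = 128.805299
per-turn = √(128.805299² + 7²) = √(16590.8050 + 49) = √16639.8050 = 128.995368
L = 6.25 × 128.995368 = 806.221051
V = π·2.75² × L = 23.758294 × 806.221051 = 19154.437111

L=806.221 V=19154.437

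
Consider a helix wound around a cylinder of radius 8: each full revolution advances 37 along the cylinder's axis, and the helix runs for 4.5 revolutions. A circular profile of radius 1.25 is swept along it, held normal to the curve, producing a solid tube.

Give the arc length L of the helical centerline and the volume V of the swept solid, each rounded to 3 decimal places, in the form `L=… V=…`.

2πR = 2π·8 = 50.265482
per-turn = √(50.265482² + 37²) = √(2526.6187 + 1369) = √3895.6187 = 62.414892
L = 4.5 × 62.414892 = 280.867013
V = π·1.25² × L = 4.908739 × 280.867013 = 1378.702728

L=280.867 V=1378.703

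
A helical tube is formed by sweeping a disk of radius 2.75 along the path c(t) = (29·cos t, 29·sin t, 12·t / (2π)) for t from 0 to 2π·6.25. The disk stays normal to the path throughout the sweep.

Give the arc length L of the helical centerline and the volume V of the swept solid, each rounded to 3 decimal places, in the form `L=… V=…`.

2πR = 2π·29 = 182.212374
per-turn = √(182.212374² + 12²) = √(33201.3492 + 144) = √33345.3492 = 182.607090
L = 6.25 × 182.607090 = 1141.294311
V = π·2.75² × L = 23.758294 × 1141.294311 = 27115.206276

L=1141.294 V=27115.206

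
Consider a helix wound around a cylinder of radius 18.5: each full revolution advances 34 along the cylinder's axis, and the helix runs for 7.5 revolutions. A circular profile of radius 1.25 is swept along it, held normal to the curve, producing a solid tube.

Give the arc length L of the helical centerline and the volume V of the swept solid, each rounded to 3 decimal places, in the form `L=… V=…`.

L=908.321 V=4458.708

2πR = 2π·18.5 = 116.238928
per-turn = √(116.238928² + 34²) = √(13511.4884 + 1156) = √14667.4884 = 121.109407
L = 7.5 × 121.109407 = 908.320551
V = π·1.25² × L = 4.908739 × 908.320551 = 4458.708080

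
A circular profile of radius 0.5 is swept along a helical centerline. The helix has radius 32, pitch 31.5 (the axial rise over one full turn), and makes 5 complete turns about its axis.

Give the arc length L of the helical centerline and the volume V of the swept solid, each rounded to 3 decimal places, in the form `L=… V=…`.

L=1017.572 V=799.200

2πR = 2π·32 = 201.061930
per-turn = √(201.061930² + 31.5²) = √(40425.8996 + 992.25) = √41418.1496 = 203.514495
L = 5 × 203.514495 = 1017.572474
V = π·0.5² × L = 0.785398 × 1017.572474 = 799.199553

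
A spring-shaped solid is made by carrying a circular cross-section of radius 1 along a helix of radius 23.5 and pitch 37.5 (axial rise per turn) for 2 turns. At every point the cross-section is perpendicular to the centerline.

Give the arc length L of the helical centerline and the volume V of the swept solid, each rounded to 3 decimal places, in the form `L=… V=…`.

2πR = 2π·23.5 = 147.654855
per-turn = √(147.654855² + 37.5²) = √(21801.9561 + 1406.25) = √23208.2061 = 152.342398
L = 2 × 152.342398 = 304.684795
V = π·1² × L = 3.141593 × 304.684795 = 957.195515

L=304.685 V=957.196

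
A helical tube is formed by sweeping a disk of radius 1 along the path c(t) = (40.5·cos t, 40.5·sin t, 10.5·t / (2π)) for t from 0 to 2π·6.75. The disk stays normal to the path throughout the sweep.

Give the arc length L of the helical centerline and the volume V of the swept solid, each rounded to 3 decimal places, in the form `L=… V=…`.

L=1719.127 V=5400.798

2πR = 2π·40.5 = 254.469005
per-turn = √(254.469005² + 10.5²) = √(64754.4745 + 110.25) = √64864.7245 = 254.685540
L = 6.75 × 254.685540 = 1719.127398
V = π·1² × L = 3.141593 × 1719.127398 = 5400.798003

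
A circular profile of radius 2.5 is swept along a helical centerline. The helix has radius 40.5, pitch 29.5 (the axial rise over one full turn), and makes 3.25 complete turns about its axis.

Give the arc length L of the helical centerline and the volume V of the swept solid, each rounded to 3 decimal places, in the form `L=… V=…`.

L=832.563 V=16347.336

2πR = 2π·40.5 = 254.469005
per-turn = √(254.469005² + 29.5²) = √(64754.4745 + 870.25) = √65624.7245 = 256.173231
L = 3.25 × 256.173231 = 832.563002
V = π·2.5² × L = 19.634954 × 832.563002 = 16347.336317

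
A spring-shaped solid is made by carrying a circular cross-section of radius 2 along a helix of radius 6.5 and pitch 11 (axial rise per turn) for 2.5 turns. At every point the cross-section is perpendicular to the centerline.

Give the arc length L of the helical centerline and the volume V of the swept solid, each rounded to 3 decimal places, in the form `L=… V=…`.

2πR = 2π·6.5 = 40.840704
per-turn = √(40.840704² + 11²) = √(1667.9631 + 121) = √1788.9631 = 42.296136
L = 2.5 × 42.296136 = 105.740341
V = π·2² × L = 12.566371 × 105.740341 = 1328.772310

L=105.740 V=1328.772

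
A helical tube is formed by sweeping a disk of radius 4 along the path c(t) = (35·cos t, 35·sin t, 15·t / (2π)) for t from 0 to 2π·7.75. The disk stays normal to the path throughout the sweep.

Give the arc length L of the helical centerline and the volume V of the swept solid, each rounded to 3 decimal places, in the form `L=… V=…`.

L=1708.274 V=85867.221

2πR = 2π·35 = 219.911486
per-turn = √(219.911486² + 15²) = √(48361.0616 + 225) = √48586.0616 = 220.422462
L = 7.75 × 220.422462 = 1708.274077
V = π·4² × L = 50.265482 × 1708.274077 = 85867.220659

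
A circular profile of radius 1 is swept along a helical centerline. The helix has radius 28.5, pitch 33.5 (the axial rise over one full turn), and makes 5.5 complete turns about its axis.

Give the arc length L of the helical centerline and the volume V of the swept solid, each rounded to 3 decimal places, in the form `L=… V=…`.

L=1001.976 V=3147.799

2πR = 2π·28.5 = 179.070781
per-turn = √(179.070781² + 33.5²) = √(32066.3447 + 1122.25) = √33188.5947 = 182.177372
L = 5.5 × 182.177372 = 1001.975543
V = π·1² × L = 3.141593 × 1001.975543 = 3147.799006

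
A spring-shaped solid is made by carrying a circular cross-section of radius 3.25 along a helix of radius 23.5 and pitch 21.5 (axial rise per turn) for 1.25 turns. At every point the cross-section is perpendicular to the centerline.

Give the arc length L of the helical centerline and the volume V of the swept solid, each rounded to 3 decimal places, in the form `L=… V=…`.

2πR = 2π·23.5 = 147.654855
per-turn = √(147.654855² + 21.5²) = √(21801.9561 + 462.25) = √22264.2061 = 149.211950
L = 1.25 × 149.211950 = 186.514938
V = π·3.25² × L = 33.183072 × 186.514938 = 6189.138689

L=186.515 V=6189.139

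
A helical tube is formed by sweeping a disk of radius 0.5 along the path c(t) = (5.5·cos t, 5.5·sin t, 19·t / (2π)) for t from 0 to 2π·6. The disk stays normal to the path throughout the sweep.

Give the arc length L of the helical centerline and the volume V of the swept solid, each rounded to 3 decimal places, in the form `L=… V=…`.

L=236.618 V=185.839

2πR = 2π·5.5 = 34.557519
per-turn = √(34.557519² + 19²) = √(1194.2221 + 361) = √1555.2221 = 39.436305
L = 6 × 39.436305 = 236.617829
V = π·0.5² × L = 0.785398 × 236.617829 = 185.839208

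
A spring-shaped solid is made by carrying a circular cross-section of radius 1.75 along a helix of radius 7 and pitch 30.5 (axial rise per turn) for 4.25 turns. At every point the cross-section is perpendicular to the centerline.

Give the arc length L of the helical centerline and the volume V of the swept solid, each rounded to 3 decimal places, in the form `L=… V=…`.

2πR = 2π·7 = 43.982297
per-turn = √(43.982297² + 30.5²) = √(1934.4425 + 930.25) = √2864.6925 = 53.522822
L = 4.25 × 53.522822 = 227.471993
V = π·1.75² × L = 9.621128 × 227.471993 = 2188.537048

L=227.472 V=2188.537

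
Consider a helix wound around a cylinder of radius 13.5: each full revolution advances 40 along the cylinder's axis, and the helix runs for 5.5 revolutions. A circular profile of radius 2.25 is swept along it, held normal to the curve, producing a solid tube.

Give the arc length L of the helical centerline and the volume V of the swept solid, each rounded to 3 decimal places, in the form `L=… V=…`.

L=515.797 V=8203.404

2πR = 2π·13.5 = 84.823002
per-turn = √(84.823002² + 40²) = √(7194.9416 + 1600) = √8794.9416 = 93.781350
L = 5.5 × 93.781350 = 515.797425
V = π·2.25² × L = 15.904313 × 515.797425 = 8203.403593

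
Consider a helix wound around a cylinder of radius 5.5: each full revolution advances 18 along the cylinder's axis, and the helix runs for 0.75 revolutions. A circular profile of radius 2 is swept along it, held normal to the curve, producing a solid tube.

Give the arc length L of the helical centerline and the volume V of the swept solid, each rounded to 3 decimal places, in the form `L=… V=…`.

L=29.223 V=367.231

2πR = 2π·5.5 = 34.557519
per-turn = √(34.557519² + 18²) = √(1194.2221 + 324) = √1518.2221 = 38.964370
L = 0.75 × 38.964370 = 29.223278
V = π·2² × L = 12.566371 × 29.223278 = 367.230536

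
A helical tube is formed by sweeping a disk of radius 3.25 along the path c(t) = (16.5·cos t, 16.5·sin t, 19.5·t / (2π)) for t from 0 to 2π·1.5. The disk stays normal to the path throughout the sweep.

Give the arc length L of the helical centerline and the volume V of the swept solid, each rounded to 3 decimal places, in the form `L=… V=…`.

L=158.236 V=5250.749

2πR = 2π·16.5 = 103.672558
per-turn = √(103.672558² + 19.5²) = √(10747.9992 + 380.25) = √11128.2492 = 105.490517
L = 1.5 × 105.490517 = 158.235776
V = π·3.25² × L = 33.183072 × 158.235776 = 5250.749199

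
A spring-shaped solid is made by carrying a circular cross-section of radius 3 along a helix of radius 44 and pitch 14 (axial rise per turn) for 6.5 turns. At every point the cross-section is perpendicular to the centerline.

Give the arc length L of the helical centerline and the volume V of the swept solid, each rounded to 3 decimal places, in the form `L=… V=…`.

L=1799.294 V=50873.829

2πR = 2π·44 = 276.460154
per-turn = √(276.460154² + 14²) = √(76430.2165 + 196) = √76626.2165 = 276.814408
L = 6.5 × 276.814408 = 1799.293652
V = π·3² × L = 28.274334 × 1799.293652 = 50873.829471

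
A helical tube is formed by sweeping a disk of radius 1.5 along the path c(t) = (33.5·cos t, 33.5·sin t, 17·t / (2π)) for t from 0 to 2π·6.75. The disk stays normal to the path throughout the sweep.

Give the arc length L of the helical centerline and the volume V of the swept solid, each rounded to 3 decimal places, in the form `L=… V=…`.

2πR = 2π·33.5 = 210.486708
per-turn = √(210.486708² + 17²) = √(44304.6542 + 289) = √44593.6542 = 211.172096
L = 6.75 × 211.172096 = 1425.411648
V = π·1.5² × L = 7.068583 × 1425.411648 = 10075.641217

L=1425.412 V=10075.641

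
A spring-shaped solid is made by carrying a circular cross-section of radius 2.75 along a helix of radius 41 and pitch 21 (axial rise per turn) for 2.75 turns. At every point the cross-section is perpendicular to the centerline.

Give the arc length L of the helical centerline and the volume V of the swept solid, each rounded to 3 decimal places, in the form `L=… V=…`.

2πR = 2π·41 = 257.610598
per-turn = √(257.610598² + 21²) = √(66363.2200 + 441) = √66804.2200 = 258.465123
L = 2.75 × 258.465123 = 710.779089
V = π·2.75² × L = 23.758294 × 710.779089 = 16886.898886

L=710.779 V=16886.899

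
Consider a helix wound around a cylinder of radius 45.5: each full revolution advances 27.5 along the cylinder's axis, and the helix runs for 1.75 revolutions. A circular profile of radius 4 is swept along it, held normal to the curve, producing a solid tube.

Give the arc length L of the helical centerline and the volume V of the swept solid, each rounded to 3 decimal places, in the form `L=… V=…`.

2πR = 2π·45.5 = 285.884931
per-turn = √(285.884931² + 27.5²) = √(81730.1940 + 756.25) = √82486.4440 = 287.204533
L = 1.75 × 287.204533 = 502.607934
V = π·4² × L = 50.265482 × 502.607934 = 25263.830268

L=502.608 V=25263.830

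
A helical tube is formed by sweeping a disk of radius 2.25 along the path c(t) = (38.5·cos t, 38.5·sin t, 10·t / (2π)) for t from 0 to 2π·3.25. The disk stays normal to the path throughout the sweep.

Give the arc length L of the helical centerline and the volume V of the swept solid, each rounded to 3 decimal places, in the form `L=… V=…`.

2πR = 2π·38.5 = 241.902634
per-turn = √(241.902634² + 10²) = √(58516.8845 + 100) = √58616.8845 = 242.109241
L = 3.25 × 242.109241 = 786.855033
V = π·2.25² × L = 15.904313 × 786.855033 = 12514.388575

L=786.855 V=12514.389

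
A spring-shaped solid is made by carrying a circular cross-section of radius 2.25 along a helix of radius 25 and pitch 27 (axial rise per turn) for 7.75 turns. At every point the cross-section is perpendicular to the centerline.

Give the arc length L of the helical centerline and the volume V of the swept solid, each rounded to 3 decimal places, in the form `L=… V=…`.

2πR = 2π·25 = 157.079633
per-turn = √(157.079633² + 27²) = √(24674.0110 + 729) = √25403.0110 = 159.383221
L = 7.75 × 159.383221 = 1235.219960
V = π·2.25² × L = 15.904313 × 1235.219960 = 19645.324624

L=1235.220 V=19645.325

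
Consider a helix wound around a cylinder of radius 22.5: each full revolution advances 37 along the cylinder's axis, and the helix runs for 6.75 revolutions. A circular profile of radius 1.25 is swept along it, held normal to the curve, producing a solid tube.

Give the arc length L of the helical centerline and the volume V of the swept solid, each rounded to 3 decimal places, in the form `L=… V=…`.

L=986.400 V=4841.979

2πR = 2π·22.5 = 141.371669
per-turn = √(141.371669² + 37²) = √(19985.9489 + 1369) = √21354.9489 = 146.133326
L = 6.75 × 146.133326 = 986.399949
V = π·1.25² × L = 4.908739 × 986.399949 = 4841.979428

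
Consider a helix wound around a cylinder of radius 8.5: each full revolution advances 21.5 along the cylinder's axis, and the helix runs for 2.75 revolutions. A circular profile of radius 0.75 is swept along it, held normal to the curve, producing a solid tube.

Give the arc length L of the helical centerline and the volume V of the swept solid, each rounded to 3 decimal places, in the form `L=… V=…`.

L=158.324 V=279.781

2πR = 2π·8.5 = 53.407075
per-turn = √(53.407075² + 21.5²) = √(2852.3157 + 462.25) = √3314.5657 = 57.572265
L = 2.75 × 57.572265 = 158.323728
V = π·0.75² × L = 1.767146 × 158.323728 = 279.781122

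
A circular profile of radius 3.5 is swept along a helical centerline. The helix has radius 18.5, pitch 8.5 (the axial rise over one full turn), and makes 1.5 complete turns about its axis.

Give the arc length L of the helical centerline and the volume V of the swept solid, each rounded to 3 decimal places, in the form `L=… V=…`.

L=174.824 V=6728.014

2πR = 2π·18.5 = 116.238928
per-turn = √(116.238928² + 8.5²) = √(13511.4884 + 72.25) = √13583.7384 = 116.549296
L = 1.5 × 116.549296 = 174.823944
V = π·3.5² × L = 38.484510 × 174.823944 = 6728.013829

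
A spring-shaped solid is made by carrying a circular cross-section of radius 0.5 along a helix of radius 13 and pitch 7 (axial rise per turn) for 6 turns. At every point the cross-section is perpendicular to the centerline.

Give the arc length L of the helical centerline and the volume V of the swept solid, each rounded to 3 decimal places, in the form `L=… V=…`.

2πR = 2π·13 = 81.681409
per-turn = √(81.681409² + 7²) = √(6671.8526 + 49) = √6720.8526 = 81.980806
L = 6 × 81.980806 = 491.884837
V = π·0.5² × L = 0.785398 × 491.884837 = 386.325447

L=491.885 V=386.325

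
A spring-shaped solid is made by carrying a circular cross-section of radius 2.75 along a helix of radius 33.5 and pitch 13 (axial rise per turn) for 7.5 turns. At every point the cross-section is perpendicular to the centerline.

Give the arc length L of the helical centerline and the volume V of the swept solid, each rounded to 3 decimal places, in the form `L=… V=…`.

2πR = 2π·33.5 = 210.486708
per-turn = √(210.486708² + 13²) = √(44304.6542 + 169) = √44473.6542 = 210.887776
L = 7.5 × 210.887776 = 1581.658322
V = π·2.75² × L = 23.758294 × 1581.658322 = 37577.504113

L=1581.658 V=37577.504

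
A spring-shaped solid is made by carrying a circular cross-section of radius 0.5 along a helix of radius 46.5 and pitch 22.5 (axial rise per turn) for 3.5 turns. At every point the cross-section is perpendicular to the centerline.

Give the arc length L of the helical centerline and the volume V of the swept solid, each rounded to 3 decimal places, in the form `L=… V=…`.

2πR = 2π·46.5 = 292.168117
per-turn = √(292.168117² + 22.5²) = √(85362.2085 + 506.25) = √85868.4585 = 293.033204
L = 3.5 × 293.033204 = 1025.616213
V = π·0.5² × L = 0.785398 × 1025.616213 = 805.517090

L=1025.616 V=805.517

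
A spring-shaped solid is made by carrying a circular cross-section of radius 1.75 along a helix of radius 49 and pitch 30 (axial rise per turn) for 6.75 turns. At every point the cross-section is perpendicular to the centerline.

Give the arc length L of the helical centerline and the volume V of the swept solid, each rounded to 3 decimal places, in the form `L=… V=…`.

L=2088.006 V=20088.974

2πR = 2π·49 = 307.876080
per-turn = √(307.876080² + 30²) = √(94787.6807 + 900) = √95687.6807 = 309.334254
L = 6.75 × 309.334254 = 2088.006214
V = π·1.75² × L = 9.621128 × 2088.006214 = 20088.974011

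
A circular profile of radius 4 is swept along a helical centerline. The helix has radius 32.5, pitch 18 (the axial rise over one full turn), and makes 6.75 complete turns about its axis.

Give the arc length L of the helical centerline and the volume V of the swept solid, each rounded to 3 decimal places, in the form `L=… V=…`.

2πR = 2π·32.5 = 204.203522
per-turn = √(204.203522² + 18²) = √(41699.0786 + 324) = √42023.0786 = 204.995314
L = 6.75 × 204.995314 = 1383.718367
V = π·4² × L = 50.265482 × 1383.718367 = 69553.271290

L=1383.718 V=69553.271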